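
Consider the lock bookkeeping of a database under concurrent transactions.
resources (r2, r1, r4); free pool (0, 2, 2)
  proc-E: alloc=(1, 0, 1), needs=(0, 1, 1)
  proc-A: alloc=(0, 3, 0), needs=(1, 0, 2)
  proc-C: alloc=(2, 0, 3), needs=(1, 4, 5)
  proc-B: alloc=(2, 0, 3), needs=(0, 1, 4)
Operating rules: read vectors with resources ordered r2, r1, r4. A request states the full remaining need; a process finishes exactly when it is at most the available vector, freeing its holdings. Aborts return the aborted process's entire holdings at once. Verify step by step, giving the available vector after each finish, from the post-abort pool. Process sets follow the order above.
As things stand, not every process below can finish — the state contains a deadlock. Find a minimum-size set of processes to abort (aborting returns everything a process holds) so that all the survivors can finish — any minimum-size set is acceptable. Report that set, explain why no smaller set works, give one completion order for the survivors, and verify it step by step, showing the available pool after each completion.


Abort proc-C.
Key observation: aborting proc-C returns (2, 0, 3), and proc-B — hopeless before — runs at step 1 with the returned capacity in the pool.
Why nothing smaller works: aborting no one leaves the state deadlocked as given.
The survivors complete as proc-B, proc-A, proc-E. Step-by-step check (starting from the post-abort pool):
  pool = (2, 2, 5)
  proc-B needs (0, 1, 4) <= (2, 2, 5) -> finishes; pool += (2, 0, 3) = (4, 2, 8)
  proc-A needs (1, 0, 2) <= (4, 2, 8) -> finishes; pool += (0, 3, 0) = (4, 5, 8)
  proc-E needs (0, 1, 1) <= (4, 5, 8) -> finishes; pool += (1, 0, 1) = (5, 5, 9)


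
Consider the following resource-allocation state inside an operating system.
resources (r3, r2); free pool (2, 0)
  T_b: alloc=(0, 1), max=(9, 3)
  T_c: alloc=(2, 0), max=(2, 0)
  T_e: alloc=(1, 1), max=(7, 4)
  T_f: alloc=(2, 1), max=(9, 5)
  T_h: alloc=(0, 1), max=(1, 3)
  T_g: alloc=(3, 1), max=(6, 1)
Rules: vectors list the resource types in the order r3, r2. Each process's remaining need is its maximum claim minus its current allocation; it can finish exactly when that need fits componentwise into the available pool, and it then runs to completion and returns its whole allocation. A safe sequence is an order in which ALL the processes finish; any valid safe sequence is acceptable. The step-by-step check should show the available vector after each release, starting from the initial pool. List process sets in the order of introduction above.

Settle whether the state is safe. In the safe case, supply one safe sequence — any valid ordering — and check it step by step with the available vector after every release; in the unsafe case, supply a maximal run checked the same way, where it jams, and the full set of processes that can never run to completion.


UNSAFE.
Key observation: no order helps: past T_c, T_g, the free pool tops out at (7, 1), below what each blocked process needs in r2.
Going as far as possible: T_c, T_g; after that, nothing fits. Verifying each step:
  pool = (2, 0)
  T_c needs (0, 0) <= (2, 0) -> finishes; pool += (2, 0) = (4, 0)
  T_g needs (3, 0) <= (4, 0) -> finishes; pool += (3, 1) = (7, 1)
  blocked: T_b wants (9, 2), pool (7, 1) — not enough r3 and r2
  blocked: T_e wants (6, 3), pool (7, 1) — not enough r2
  blocked: T_f wants (7, 4), pool (7, 1) — not enough r2
  blocked: T_h wants (1, 2), pool (7, 1) — not enough r2
Processes that can never finish: T_b, T_e, T_f and T_h.


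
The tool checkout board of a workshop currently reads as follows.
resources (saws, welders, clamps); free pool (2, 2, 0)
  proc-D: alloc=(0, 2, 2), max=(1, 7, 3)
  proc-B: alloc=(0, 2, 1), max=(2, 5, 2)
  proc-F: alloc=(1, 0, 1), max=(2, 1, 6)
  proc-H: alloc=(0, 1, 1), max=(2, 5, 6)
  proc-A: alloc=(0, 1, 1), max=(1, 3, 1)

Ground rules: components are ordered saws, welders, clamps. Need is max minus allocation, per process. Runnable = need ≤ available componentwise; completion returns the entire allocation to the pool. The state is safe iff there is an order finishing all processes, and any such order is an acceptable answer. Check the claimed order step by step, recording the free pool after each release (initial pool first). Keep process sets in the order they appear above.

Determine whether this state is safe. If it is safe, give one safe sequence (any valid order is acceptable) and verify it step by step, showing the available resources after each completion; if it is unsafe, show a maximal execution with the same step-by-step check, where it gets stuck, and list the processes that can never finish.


The state is UNSAFE.
Key observation: once proc-A, proc-B, proc-D finish, the pool peaks at (2, 7, 4) — and every remaining process still needs more clamps than that.
Going as far as possible: proc-A, proc-B, proc-D; after that, nothing fits. Step-by-step check:
  pool = (2, 2, 0)
  proc-A: need (1, 2, 0) fits (2, 2, 0); releases (0, 1, 1), pool now (2, 3, 1)
  proc-B: need (2, 3, 1) fits (2, 3, 1); releases (0, 2, 1), pool now (2, 5, 2)
  proc-D: need (1, 5, 1) fits (2, 5, 2); releases (0, 2, 2), pool now (2, 7, 4)
  blocked: proc-F wants (1, 1, 5), pool (2, 7, 4) — not enough clamps
  blocked: proc-H wants (2, 4, 5), pool (2, 7, 4) — not enough clamps
Never able to finish: proc-F and proc-H.


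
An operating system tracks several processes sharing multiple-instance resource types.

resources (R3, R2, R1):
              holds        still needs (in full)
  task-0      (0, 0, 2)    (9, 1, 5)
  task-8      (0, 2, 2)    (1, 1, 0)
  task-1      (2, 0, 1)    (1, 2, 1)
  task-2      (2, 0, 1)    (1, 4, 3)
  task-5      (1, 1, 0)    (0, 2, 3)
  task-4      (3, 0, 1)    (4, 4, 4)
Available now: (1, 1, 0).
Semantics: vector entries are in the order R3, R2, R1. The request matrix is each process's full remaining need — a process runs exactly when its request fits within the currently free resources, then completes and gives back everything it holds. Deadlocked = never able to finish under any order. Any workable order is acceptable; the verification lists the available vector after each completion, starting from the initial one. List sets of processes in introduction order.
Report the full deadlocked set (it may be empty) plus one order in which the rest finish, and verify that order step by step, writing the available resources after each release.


The deadlocked set is empty.
Key observation: starting with task-8, each completion frees enough for the next — no one is permanently blocked.
One completion order for the rest: task-8, task-1, task-5, task-2, task-4, task-0. Check, step by step:
  pool = (1, 1, 0)
  task-8: need (1, 1, 0) fits (1, 1, 0); releases (0, 2, 2), pool now (1, 3, 2)
  task-1: need (1, 2, 1) fits (1, 3, 2); releases (2, 0, 1), pool now (3, 3, 3)
  task-5: need (0, 2, 3) fits (3, 3, 3); releases (1, 1, 0), pool now (4, 4, 3)
  task-2: need (1, 4, 3) fits (4, 4, 3); releases (2, 0, 1), pool now (6, 4, 4)
  task-4: need (4, 4, 4) fits (6, 4, 4); releases (3, 0, 1), pool now (9, 4, 5)
  task-0: need (9, 1, 5) fits (9, 4, 5); releases (0, 0, 2), pool now (9, 4, 7)


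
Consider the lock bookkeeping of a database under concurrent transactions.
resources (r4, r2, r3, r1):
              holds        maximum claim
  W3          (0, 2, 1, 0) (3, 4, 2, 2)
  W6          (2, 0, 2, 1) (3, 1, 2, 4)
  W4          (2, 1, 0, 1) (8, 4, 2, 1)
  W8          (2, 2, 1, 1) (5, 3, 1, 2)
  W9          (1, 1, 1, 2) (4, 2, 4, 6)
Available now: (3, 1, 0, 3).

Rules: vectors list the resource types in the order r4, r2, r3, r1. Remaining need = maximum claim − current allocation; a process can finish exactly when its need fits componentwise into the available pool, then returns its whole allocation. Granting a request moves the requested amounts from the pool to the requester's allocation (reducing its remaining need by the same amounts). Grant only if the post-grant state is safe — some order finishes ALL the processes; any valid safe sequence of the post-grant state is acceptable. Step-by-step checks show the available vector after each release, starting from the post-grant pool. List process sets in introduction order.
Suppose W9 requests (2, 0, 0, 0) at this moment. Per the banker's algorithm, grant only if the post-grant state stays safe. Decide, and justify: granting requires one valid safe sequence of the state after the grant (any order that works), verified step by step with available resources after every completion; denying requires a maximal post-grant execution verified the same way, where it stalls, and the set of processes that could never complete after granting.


GRANT. The post-grant state is safe; one safe sequence: W6, W8, W3, W9, W4.
Key observation: after the grant the pool drops to (1, 1, 0, 3), which still lets W6 finish first and unwind the rest.
Step-by-step check of the post-grant state:
  pool = (1, 1, 0, 3)
  W6: need (1, 1, 0, 3) fits (1, 1, 0, 3); releases (2, 0, 2, 1), pool now (3, 1, 2, 4)
  W8: need (3, 1, 0, 1) fits (3, 1, 2, 4); releases (2, 2, 1, 1), pool now (5, 3, 3, 5)
  W3: need (3, 2, 1, 2) fits (5, 3, 3, 5); releases (0, 2, 1, 0), pool now (5, 5, 4, 5)
  W9: need (1, 1, 3, 4) fits (5, 5, 4, 5); releases (3, 1, 1, 2), pool now (8, 6, 5, 7)
  W4: need (6, 3, 2, 0) fits (8, 6, 5, 7); releases (2, 1, 0, 1), pool now (10, 7, 5, 8)


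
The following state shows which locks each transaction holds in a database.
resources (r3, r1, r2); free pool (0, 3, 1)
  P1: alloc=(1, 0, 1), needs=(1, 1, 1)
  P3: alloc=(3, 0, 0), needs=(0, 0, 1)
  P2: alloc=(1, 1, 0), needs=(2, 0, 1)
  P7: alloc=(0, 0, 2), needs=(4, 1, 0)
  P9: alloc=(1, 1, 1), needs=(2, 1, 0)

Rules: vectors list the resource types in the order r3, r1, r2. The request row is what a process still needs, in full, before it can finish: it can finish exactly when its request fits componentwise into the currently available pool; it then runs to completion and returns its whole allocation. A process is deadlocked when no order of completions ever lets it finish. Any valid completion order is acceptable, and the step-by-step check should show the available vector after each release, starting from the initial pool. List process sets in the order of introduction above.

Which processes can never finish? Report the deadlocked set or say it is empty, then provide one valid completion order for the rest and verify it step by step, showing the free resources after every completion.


Nothing here is deadlocked.
Key observation: P3 fits the free pool immediately, and its release cascades until everyone finishes.
One completion order for the rest: P3, P2, P7, P1, P9. Check, step by step:
  pool = (0, 3, 1)
  P3: need (0, 0, 1) fits (0, 3, 1); releases (3, 0, 0), pool now (3, 3, 1)
  P2: need (2, 0, 1) fits (3, 3, 1); releases (1, 1, 0), pool now (4, 4, 1)
  P7: need (4, 1, 0) fits (4, 4, 1); releases (0, 0, 2), pool now (4, 4, 3)
  P1: need (1, 1, 1) fits (4, 4, 3); releases (1, 0, 1), pool now (5, 4, 4)
  P9: need (2, 1, 0) fits (5, 4, 4); releases (1, 1, 1), pool now (6, 5, 5)


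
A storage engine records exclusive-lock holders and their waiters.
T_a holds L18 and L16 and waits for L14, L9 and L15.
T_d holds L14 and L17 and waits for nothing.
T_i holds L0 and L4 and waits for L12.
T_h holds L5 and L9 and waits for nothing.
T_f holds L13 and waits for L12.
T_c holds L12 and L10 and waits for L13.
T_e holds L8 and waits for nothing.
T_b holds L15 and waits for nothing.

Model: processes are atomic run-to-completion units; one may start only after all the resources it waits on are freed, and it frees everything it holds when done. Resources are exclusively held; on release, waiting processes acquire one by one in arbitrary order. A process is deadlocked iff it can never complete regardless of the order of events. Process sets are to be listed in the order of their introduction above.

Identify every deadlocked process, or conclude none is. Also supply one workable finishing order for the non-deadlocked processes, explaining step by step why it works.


Deadlocked: T_i, T_f and T_c.
Key observation: T_c -> T_f -> T_c is a circular wait — nothing in it can go first; T_i waits into the deadlock from upstream.
One completion order for the rest: T_d, T_e, T_h, T_b, T_a.
Step-by-step check:
  T_d: no waits; runs immediately, freeing L14 and L17
  T_e: no waits; runs immediately, freeing L8
  T_h: no waits; runs immediately, freeing L5 and L9
  T_b: no waits; runs immediately, freeing L15
  T_a waits on L14, L9 and L15 — all released -> runs and releases L18 and L16


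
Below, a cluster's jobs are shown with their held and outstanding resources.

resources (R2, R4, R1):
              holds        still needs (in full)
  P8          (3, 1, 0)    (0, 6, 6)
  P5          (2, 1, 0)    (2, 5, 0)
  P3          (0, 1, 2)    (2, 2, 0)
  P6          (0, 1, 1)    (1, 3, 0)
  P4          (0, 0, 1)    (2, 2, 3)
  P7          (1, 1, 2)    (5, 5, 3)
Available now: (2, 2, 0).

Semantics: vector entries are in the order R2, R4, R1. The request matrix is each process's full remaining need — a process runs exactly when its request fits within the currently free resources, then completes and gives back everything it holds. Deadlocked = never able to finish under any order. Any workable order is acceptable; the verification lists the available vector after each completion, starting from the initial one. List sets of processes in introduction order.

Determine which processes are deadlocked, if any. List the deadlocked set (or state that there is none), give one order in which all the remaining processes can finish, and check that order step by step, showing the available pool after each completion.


Deadlocked set: P8, P5 and P7.
Key observation: no order helps: past P3, P6, P4, the free pool tops out at (2, 4, 4), below what each blocked process needs in R4.
The rest can finish in the order P3, P6, P4. Verifying each step:
  pool = (2, 2, 0)
  P3: need (2, 2, 0) fits (2, 2, 0); releases (0, 1, 2), pool now (2, 3, 2)
  P6: need (1, 3, 0) fits (2, 3, 2); releases (0, 1, 1), pool now (2, 4, 3)
  P4: need (2, 2, 3) fits (2, 4, 3); releases (0, 0, 1), pool now (2, 4, 4)
The stuck group stays short no matter what:
  P8 cannot run: need (0, 6, 6) vs free (2, 4, 4) (insufficient R4 and R1)
  P5 cannot run: need (2, 5, 0) vs free (2, 4, 4) (insufficient R4)
  P7 cannot run: need (5, 5, 3) vs free (2, 4, 4) (insufficient R2 and R4)


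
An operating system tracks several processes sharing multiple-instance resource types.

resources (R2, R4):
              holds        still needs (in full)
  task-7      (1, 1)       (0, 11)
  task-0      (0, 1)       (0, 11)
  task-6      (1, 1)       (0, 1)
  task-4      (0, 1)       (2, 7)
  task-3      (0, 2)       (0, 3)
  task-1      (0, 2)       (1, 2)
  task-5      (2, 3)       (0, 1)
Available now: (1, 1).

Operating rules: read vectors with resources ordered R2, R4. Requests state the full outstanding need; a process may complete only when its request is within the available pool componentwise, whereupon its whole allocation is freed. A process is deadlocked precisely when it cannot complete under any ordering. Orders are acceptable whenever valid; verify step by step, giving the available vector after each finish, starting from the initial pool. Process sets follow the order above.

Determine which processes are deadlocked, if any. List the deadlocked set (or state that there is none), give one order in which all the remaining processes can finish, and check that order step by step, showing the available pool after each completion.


Deadlocked: task-7 and task-0.
Key observation: the pool after task-5, task-1, task-6, task-3, task-4 is (4, 10); every surviving request exceeds it in R4, so progress ends there.
One completion order for the rest: task-5, task-1, task-6, task-3, task-4. Verifying each step:
  pool = (1, 1)
  run task-5 (needs (0, 1), free (1, 1)); after release of (2, 3) the pool is (3, 4)
  run task-1 (needs (1, 2), free (3, 4)); after release of (0, 2) the pool is (3, 6)
  run task-6 (needs (0, 1), free (3, 6)); after release of (1, 1) the pool is (4, 7)
  run task-3 (needs (0, 3), free (4, 7)); after release of (0, 2) the pool is (4, 9)
  run task-4 (needs (2, 7), free (4, 9)); after release of (0, 1) the pool is (4, 10)
None of the blocked processes ever fits:
  blocked: task-7 wants (0, 11), pool (4, 10) — not enough R4
  blocked: task-0 wants (0, 11), pool (4, 10) — not enough R4


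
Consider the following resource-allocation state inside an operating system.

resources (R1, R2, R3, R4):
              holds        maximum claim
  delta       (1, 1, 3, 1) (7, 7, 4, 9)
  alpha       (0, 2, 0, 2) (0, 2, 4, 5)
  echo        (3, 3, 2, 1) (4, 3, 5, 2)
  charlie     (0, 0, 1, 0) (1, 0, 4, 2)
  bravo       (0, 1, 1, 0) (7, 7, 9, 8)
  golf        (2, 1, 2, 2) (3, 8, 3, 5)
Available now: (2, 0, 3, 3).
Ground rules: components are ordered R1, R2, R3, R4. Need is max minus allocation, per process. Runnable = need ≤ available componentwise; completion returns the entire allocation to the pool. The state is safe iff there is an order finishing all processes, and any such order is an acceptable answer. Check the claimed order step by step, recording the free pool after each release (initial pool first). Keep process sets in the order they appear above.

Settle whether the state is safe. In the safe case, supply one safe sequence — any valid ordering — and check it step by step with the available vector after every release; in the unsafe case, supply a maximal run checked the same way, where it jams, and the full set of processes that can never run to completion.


The state is UNSAFE.
Key observation: the pool after charlie, alpha, echo is (5, 5, 6, 6); every surviving request exceeds it in R2, so progress ends there.
A maximal execution: charlie, alpha, echo — then nothing else fits. Walking it through:
  pool = (2, 0, 3, 3)
  charlie: need (1, 0, 3, 2) fits (2, 0, 3, 3); releases (0, 0, 1, 0), pool now (2, 0, 4, 3)
  alpha: need (0, 0, 4, 3) fits (2, 0, 4, 3); releases (0, 2, 0, 2), pool now (2, 2, 4, 5)
  echo: need (1, 0, 3, 1) fits (2, 2, 4, 5); releases (3, 3, 2, 1), pool now (5, 5, 6, 6)
  delta still needs (6, 6, 1, 8) but only (5, 5, 6, 6) is free — short on R1, R2 and R4
  bravo still needs (7, 6, 8, 8) but only (5, 5, 6, 6) is free — short on R1, R2, R3 and R4
  golf still needs (1, 7, 1, 3) but only (5, 5, 6, 6) is free — short on R2
Processes that can never finish: delta, bravo and golf.


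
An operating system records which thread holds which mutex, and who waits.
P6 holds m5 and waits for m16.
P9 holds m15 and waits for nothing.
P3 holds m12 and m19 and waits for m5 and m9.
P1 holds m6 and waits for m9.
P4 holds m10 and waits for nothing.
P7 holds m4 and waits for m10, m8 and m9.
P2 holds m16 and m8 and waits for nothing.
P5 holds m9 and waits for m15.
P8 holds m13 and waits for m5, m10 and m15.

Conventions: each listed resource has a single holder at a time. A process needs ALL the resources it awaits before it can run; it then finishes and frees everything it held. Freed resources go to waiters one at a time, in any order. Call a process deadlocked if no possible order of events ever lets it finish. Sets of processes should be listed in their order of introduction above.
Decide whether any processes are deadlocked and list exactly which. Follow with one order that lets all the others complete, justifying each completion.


Nothing here is deadlocked.
Key observation: every chain of waits terminates; starting from the processes that wait on nothing, all the rest unlock in turn.
A valid finishing order for the others: P2, P9, P4, P6, P5, P8, P3, P1, P7.
Step-by-step check:
  run P2 (it waits on nothing); releases m16 and m8
  run P9 (it waits on nothing); releases m15
  run P4 (it waits on nothing); releases m10
  P6 waits on m16 — all released -> runs and releases m5
  P5 waits on m15 — all released -> runs and releases m9
  P8 waits on m5, m10 and m15 — all released -> runs and releases m13
  P3 waits on m5 and m9 — all released -> runs and releases m12 and m19
  P1 waits on m9 — all released -> runs and releases m6
  P7 waits on m10, m8 and m9 — all released -> runs and releases m4


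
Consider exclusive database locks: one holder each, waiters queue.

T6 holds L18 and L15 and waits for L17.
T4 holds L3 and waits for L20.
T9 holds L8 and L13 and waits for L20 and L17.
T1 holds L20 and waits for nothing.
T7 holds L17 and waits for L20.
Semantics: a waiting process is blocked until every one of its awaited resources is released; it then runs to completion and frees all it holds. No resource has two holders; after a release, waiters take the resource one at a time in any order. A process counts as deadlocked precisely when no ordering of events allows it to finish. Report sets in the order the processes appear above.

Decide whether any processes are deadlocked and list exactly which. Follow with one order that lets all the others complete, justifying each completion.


The deadlocked set is empty.
Key observation: the waits form no ring: some process can always run, and its releases unblock the others one by one.
One completion order for the rest: T1, T7, T9, T4, T6.
Step-by-step check:
  run T1 (it waits on nothing); releases L20
  T7 waits on L20 — all released -> runs and releases L17
  T9 waits on L20 and L17 — all released -> runs and releases L8 and L13
  T4 waits on L20 — all released -> runs and releases L3
  T6 waits on L17 — all released -> runs and releases L18 and L15


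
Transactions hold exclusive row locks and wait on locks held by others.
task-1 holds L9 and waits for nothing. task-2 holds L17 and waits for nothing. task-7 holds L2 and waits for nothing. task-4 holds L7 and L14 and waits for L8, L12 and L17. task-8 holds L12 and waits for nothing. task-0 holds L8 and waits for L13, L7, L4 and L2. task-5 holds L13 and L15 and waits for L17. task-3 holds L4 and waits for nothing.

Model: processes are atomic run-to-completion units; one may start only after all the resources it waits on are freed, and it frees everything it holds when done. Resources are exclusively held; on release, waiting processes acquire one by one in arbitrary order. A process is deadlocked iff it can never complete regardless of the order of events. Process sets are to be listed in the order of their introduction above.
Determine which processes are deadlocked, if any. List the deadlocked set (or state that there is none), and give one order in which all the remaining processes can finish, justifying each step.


Deadlocked set: task-4 and task-0.
Key observation: the waits loop around task-4 -> task-0 -> task-4 with no way out; no other process is dragged down with it.
The rest can finish in the order task-3, task-2, task-5, task-1, task-8, task-7.
Step-by-step check:
  task-3 waits on nothing -> runs at once and releases L4
  task-2 waits on nothing -> runs at once and releases L17
  task-5 waits on L17 — all released -> runs and releases L13 and L15
  task-1 waits on nothing -> runs at once and releases L9
  task-8 waits on nothing -> runs at once and releases L12
  task-7 waits on nothing -> runs at once and releases L2


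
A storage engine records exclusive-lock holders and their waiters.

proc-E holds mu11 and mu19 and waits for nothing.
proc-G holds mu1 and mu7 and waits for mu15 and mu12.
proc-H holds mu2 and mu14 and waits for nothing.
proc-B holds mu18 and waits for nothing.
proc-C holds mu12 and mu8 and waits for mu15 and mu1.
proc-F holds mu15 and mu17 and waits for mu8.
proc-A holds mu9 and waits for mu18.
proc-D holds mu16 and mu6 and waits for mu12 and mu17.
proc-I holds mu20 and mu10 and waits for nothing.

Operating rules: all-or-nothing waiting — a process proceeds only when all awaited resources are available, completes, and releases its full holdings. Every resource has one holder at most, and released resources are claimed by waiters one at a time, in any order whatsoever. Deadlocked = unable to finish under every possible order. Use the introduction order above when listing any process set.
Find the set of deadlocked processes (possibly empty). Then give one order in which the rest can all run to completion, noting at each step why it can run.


Deadlocked: proc-G, proc-C, proc-F and proc-D.
Key observation: the wait chain closes on itself along proc-G -> proc-C -> proc-G; proc-F is caught in further circular waits and proc-D waits into the deadlock from upstream.
The rest can finish in the order proc-H, proc-E, proc-B, proc-A, proc-I.
Step-by-step check:
  run proc-H (it waits on nothing); releases mu2 and mu14
  run proc-E (it waits on nothing); releases mu11 and mu19
  run proc-B (it waits on nothing); releases mu18
  run proc-A (all its waits — mu18 — are resolved); releases mu9
  run proc-I (it waits on nothing); releases mu20 and mu10


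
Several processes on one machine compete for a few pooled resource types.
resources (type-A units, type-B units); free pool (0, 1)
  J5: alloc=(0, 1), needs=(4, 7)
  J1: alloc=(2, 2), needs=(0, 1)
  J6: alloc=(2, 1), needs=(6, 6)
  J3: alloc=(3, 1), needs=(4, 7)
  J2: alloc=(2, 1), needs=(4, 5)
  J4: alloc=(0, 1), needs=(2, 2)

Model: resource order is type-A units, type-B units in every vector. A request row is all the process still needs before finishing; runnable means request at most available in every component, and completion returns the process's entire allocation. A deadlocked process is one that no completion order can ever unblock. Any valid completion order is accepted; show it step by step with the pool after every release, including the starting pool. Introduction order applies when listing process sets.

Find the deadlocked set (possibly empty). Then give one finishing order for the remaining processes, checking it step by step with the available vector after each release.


The deadlocked set is J5, J6, J3 and J2.
Key observation: no order helps: past J1, J4, the free pool tops out at (2, 4), below what each blocked process needs in type-A units.
One completion order for the rest: J1, J4. Step-by-step check:
  pool = (0, 1)
  run J1 (needs (0, 1), free (0, 1)); after release of (2, 2) the pool is (2, 3)
  run J4 (needs (2, 2), free (2, 3)); after release of (0, 1) the pool is (2, 4)
The blocked processes can never fit:
  J5 cannot run: need (4, 7) vs free (2, 4) (insufficient type-A units and type-B units)
  J6 cannot run: need (6, 6) vs free (2, 4) (insufficient type-A units and type-B units)
  J3 cannot run: need (4, 7) vs free (2, 4) (insufficient type-A units and type-B units)
  J2 cannot run: need (4, 5) vs free (2, 4) (insufficient type-A units and type-B units)


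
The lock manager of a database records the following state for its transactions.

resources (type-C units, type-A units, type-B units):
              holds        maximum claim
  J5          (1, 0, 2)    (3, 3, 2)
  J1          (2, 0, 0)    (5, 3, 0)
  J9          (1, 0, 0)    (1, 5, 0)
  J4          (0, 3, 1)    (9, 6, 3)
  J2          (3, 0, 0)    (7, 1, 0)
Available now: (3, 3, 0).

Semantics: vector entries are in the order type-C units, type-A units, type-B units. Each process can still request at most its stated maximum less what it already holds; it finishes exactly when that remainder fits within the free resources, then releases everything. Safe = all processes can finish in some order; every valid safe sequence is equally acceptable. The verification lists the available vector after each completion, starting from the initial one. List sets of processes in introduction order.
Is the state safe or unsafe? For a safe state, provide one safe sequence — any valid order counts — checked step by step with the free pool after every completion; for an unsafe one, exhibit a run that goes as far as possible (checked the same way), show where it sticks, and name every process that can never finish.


SAFE, for example via the order J5, J1, J2, J4, J9.
Key observation: the order's first zero-slack moment is J5 ((2, 3, 0) needed, (3, 3, 0) free — a requested resource with nothing to spare).
Verifying each step:
  pool = (3, 3, 0)
  J5: need (2, 3, 0) fits (3, 3, 0); releases (1, 0, 2), pool now (4, 3, 2)
  J1: need (3, 3, 0) fits (4, 3, 2); releases (2, 0, 0), pool now (6, 3, 2)
  J2: need (4, 1, 0) fits (6, 3, 2); releases (3, 0, 0), pool now (9, 3, 2)
  J4: need (9, 3, 2) fits (9, 3, 2); releases (0, 3, 1), pool now (9, 6, 3)
  J9: need (0, 5, 0) fits (9, 6, 3); releases (1, 0, 0), pool now (10, 6, 3)


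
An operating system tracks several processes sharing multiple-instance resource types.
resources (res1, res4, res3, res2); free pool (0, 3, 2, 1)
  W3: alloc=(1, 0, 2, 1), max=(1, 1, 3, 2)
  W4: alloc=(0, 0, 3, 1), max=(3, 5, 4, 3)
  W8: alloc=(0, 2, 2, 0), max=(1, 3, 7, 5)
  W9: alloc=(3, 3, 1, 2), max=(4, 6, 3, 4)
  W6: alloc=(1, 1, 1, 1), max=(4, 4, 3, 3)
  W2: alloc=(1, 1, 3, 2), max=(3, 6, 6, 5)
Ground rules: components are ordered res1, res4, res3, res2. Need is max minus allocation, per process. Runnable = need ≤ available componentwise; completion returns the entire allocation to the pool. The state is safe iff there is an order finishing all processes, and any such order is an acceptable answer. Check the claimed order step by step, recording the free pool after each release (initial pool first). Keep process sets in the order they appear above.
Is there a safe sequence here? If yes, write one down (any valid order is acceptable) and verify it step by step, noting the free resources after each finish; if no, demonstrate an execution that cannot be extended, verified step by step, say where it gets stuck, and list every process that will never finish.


SAFE. One safe sequence: W3, W9, W6, W2, W8, W4.
Key observation: at W3 the run first touches a limit — (0, 1, 1, 1) against (0, 3, 2, 1), exact on a resource it actually requests.
Check, step by step:
  pool = (0, 3, 2, 1)
  W3 needs (0, 1, 1, 1) <= (0, 3, 2, 1) -> finishes; pool += (1, 0, 2, 1) = (1, 3, 4, 2)
  W9 needs (1, 3, 2, 2) <= (1, 3, 4, 2) -> finishes; pool += (3, 3, 1, 2) = (4, 6, 5, 4)
  W6 needs (3, 3, 2, 2) <= (4, 6, 5, 4) -> finishes; pool += (1, 1, 1, 1) = (5, 7, 6, 5)
  W2 needs (2, 5, 3, 3) <= (5, 7, 6, 5) -> finishes; pool += (1, 1, 3, 2) = (6, 8, 9, 7)
  W8 needs (1, 1, 5, 5) <= (6, 8, 9, 7) -> finishes; pool += (0, 2, 2, 0) = (6, 10, 11, 7)
  W4 needs (3, 5, 1, 2) <= (6, 10, 11, 7) -> finishes; pool += (0, 0, 3, 1) = (6, 10, 14, 8)


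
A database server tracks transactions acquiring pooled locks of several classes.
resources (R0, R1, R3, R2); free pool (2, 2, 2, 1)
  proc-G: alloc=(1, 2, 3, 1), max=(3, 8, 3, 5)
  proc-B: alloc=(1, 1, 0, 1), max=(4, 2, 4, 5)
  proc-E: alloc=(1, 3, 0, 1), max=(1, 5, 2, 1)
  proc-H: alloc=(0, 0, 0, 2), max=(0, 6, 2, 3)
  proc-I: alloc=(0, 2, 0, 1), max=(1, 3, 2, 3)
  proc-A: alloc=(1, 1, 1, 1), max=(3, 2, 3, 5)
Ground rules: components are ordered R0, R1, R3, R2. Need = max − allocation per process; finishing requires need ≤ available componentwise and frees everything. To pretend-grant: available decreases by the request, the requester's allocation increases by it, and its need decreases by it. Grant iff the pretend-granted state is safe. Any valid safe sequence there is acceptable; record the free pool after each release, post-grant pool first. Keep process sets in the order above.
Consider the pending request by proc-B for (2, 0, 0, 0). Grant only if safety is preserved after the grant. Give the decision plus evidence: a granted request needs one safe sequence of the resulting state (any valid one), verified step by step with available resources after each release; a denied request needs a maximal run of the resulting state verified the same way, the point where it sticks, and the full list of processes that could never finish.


DENY — the pretend-granted state is unsafe.
Key observation: after proc-E, proc-I, proc-H the pool peaks at (1, 7, 2, 5), and each blocked process is short somewhere: proc-G on R0; proc-B on R3; proc-A on R0.
After a pretend grant, a maximal execution: proc-E, proc-I, proc-H — then nothing else fits. Step-by-step check:
  pool = (0, 2, 2, 1)
  proc-E needs (0, 2, 2, 0) <= (0, 2, 2, 1) -> finishes; pool += (1, 3, 0, 1) = (1, 5, 2, 2)
  proc-I needs (1, 1, 2, 2) <= (1, 5, 2, 2) -> finishes; pool += (0, 2, 0, 1) = (1, 7, 2, 3)
  proc-H needs (0, 6, 2, 1) <= (1, 7, 2, 3) -> finishes; pool += (0, 0, 0, 2) = (1, 7, 2, 5)
  proc-G still needs (2, 6, 0, 4) but only (1, 7, 2, 5) is free — short on R0
  proc-B still needs (1, 1, 4, 4) but only (1, 7, 2, 5) is free — short on R3
  proc-A still needs (2, 1, 2, 4) but only (1, 7, 2, 5) is free — short on R0
Had the request been granted, proc-G, proc-B and proc-A could never finish.


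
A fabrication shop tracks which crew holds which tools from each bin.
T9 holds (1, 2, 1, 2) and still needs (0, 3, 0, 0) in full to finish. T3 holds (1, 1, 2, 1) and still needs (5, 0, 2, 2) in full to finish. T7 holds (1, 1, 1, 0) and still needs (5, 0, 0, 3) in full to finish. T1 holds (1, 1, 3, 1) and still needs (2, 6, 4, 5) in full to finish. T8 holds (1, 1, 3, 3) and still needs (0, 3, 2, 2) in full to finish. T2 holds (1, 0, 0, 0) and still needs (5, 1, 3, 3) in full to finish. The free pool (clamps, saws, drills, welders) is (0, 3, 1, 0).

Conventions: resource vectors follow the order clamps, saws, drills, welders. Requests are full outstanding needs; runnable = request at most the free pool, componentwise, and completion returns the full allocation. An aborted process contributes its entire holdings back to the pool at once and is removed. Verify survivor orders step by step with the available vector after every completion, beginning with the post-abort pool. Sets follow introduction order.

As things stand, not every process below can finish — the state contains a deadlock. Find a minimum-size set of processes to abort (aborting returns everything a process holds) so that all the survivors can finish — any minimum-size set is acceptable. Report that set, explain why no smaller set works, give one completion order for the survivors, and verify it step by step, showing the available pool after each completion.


The answer: abort T7 and T2.
Key observation: before aborting T7 and T2, T3 was permanently blocked — no order could ever run it; afterwards it completes at step 4.
Minimality, checking each single-abort alternative: T9 alone leaves T3 blocked (short on clamps); T3 alone leaves T7 blocked (short on clamps); T7 alone leaves T3 blocked (short on clamps); T1 alone leaves T3 blocked (short on clamps); T8 alone leaves T3 blocked (short on clamps); T2 alone leaves T3 blocked (short on clamps).
Survivors finish in the order: T9, T8, T1, T3. Check, step by step (pool after the aborts first):
  pool = (2, 4, 2, 0)
  T9 needs (0, 3, 0, 0) <= (2, 4, 2, 0) -> finishes; pool += (1, 2, 1, 2) = (3, 6, 3, 2)
  T8 needs (0, 3, 2, 2) <= (3, 6, 3, 2) -> finishes; pool += (1, 1, 3, 3) = (4, 7, 6, 5)
  T1 needs (2, 6, 4, 5) <= (4, 7, 6, 5) -> finishes; pool += (1, 1, 3, 1) = (5, 8, 9, 6)
  T3 needs (5, 0, 2, 2) <= (5, 8, 9, 6) -> finishes; pool += (1, 1, 2, 1) = (6, 9, 11, 7)


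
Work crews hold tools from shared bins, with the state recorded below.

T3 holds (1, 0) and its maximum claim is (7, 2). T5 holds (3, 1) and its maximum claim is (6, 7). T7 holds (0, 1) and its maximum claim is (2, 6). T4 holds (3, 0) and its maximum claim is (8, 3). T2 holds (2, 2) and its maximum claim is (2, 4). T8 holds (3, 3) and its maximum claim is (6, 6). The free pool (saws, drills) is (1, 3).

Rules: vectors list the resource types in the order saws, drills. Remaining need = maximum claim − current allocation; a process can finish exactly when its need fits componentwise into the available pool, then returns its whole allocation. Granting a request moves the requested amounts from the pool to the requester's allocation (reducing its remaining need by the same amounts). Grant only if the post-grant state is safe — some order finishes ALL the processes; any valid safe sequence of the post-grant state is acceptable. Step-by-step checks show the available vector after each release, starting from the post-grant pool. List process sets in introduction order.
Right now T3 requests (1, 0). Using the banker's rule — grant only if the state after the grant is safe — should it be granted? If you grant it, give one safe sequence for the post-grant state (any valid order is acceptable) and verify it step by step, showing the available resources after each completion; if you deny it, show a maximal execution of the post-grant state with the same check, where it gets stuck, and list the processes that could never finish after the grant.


DENY — the pretend-granted state is unsafe.
Key observation: T2, T7 can finish, but then (2, 6) is all there is, and the blocked group's saws demands exceed it.
After a pretend grant, a maximal execution: T2, T7 — then nothing else fits. Walking it through:
  pool = (0, 3)
  run T2 (needs (0, 2), free (0, 3)); after release of (2, 2) the pool is (2, 5)
  run T7 (needs (2, 5), free (2, 5)); after release of (0, 1) the pool is (2, 6)
  T3 still needs (5, 2) but only (2, 6) is free — short on saws
  T5 still needs (3, 6) but only (2, 6) is free — short on saws
  T4 still needs (5, 3) but only (2, 6) is free — short on saws
  T8 still needs (3, 3) but only (2, 6) is free — short on saws
Post-grant, the permanently blocked set is T3, T5, T4 and T8.


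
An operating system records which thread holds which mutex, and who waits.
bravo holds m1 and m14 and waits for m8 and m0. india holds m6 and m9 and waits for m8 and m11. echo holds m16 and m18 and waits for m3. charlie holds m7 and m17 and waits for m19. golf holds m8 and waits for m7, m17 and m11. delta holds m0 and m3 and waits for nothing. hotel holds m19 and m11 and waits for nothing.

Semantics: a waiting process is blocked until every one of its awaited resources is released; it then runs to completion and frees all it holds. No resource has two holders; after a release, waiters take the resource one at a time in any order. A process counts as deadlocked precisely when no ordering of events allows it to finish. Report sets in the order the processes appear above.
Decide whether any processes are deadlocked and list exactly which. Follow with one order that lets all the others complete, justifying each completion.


The deadlocked set is empty.
Key observation: all waits point, directly or indirectly, at processes that can finish, so nothing is permanently blocked.
The rest can finish in the order hotel, charlie, delta, golf, bravo, echo, india.
Step-by-step check:
  hotel waits on nothing -> runs at once and releases m19 and m11
  run charlie (all its waits — m19 — are resolved); releases m7 and m17
  delta waits on nothing -> runs at once and releases m0 and m3
  run golf (all its waits — m7, m17 and m11 — are resolved); releases m8
  run bravo (all its waits — m8 and m0 — are resolved); releases m1 and m14
  run echo (all its waits — m3 — are resolved); releases m16 and m18
  run india (all its waits — m8 and m11 — are resolved); releases m6 and m9


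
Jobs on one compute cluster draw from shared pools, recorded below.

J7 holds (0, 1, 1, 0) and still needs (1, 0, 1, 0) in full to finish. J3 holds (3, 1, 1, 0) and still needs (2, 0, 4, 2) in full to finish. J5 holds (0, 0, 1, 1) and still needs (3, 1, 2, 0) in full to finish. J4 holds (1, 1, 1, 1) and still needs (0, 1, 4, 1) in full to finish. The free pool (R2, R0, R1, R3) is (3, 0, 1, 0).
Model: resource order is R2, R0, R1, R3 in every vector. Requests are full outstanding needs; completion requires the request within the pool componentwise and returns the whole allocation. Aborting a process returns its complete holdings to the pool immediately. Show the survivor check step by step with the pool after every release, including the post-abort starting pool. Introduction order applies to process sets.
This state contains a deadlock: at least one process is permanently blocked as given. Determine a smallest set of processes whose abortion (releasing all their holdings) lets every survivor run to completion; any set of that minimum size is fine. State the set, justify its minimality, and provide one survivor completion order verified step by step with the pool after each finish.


Minimum abort set: J4.
Key observation: J3 was stuck for good until J4 gave back (1, 1, 1, 1); in the order shown it finishes at step 3.
No smaller set exists: with zero aborts the deadlock remains.
One survivor order: J7, J5, J3. Walking it through (post-abort pool first):
  pool = (4, 1, 2, 1)
  J7: need (1, 0, 1, 0) fits (4, 1, 2, 1); releases (0, 1, 1, 0), pool now (4, 2, 3, 1)
  J5: need (3, 1, 2, 0) fits (4, 2, 3, 1); releases (0, 0, 1, 1), pool now (4, 2, 4, 2)
  J3: need (2, 0, 4, 2) fits (4, 2, 4, 2); releases (3, 1, 1, 0), pool now (7, 3, 5, 2)
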